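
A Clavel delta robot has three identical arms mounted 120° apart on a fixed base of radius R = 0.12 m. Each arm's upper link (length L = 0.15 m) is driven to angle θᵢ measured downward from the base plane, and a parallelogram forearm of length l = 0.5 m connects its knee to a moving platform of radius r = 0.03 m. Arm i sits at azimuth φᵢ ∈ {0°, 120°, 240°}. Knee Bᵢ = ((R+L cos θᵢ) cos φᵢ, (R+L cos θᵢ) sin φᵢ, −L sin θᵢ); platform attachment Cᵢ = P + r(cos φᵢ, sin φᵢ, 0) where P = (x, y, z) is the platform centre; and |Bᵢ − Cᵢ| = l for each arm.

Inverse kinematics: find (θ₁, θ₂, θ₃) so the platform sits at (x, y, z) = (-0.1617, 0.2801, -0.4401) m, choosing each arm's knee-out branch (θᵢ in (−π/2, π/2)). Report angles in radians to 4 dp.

θ₁ = 1.3091, θ₂ = -0.3489, θ₃ = 1.3091

φ1=0.0° → target in arm frame (-0.1617, 0.2801)
  A cos θ + B sin θ = C:  0.2517·cos θ + -0.4401·sin θ = -0.3600
  √(A²+B²)=0.5070;  θ1 = -1.0513+2.3604 ≈ 1.3091
arm 2 (φ=120.0°): x'=0.3234, y'=0.0000
  A cos θ + B sin θ = C:  -0.2334·cos θ + -0.4401·sin θ = -0.0689
  √(A²+B²)=0.4982;  θ2 = -2.0585+1.7096 ≈ -0.3489
arm 3 (φ=240.0°): x'=-0.1617, y'=-0.2801
  A=0.2517, B=-0.4401, C=(l²−L²−A²−y'²−z²)/(2L)=-0.3600
  θ3 = atan2(B,A) + arccos(C/0.5070) = 1.3091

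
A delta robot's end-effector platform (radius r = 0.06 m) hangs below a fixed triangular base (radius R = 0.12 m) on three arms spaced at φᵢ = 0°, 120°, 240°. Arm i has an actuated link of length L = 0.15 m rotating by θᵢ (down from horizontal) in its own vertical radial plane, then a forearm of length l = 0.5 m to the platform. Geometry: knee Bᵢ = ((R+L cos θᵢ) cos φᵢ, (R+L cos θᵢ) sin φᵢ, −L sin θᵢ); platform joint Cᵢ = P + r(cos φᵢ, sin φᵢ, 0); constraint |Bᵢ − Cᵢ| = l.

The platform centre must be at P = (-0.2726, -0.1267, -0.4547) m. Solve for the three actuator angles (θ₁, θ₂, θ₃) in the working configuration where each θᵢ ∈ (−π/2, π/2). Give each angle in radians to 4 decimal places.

θ₁ = 1.3089, θ₂ = 0.6109, θ₃ = -0.0874

φ1=0.0° → target in arm frame (-0.2726, -0.1267)
  e−x'=0.3326;  (l²−L²−(e−x')²−y'²−z²)/2L = -0.3531
  γ=atan2(-0.4547,0.3326)=-0.9393;  ψ=arccos(-0.6268)=2.2482;  θ1=γ+ψ≈1.3089
rotate P by −φ2: (0.0266, 0.2994, -0.4547)
  e−x'=0.0334;  (l²−L²−(e−x')²−y'²−z²)/2L = -0.2334
  √(A²+B²)=0.4559;  θ2 = -1.4974+2.1083 ≈ 0.6109
rotate P by −φ3: (0.2460, -0.1727, -0.4547)
  A cos θ + B sin θ = C:  -0.1860·cos θ + -0.4547·sin θ = -0.1456
  γ=atan2(-0.4547,-0.1860)=-1.9591;  ψ=arccos(-0.2965)=1.8718;  θ3=γ+ψ≈-0.0874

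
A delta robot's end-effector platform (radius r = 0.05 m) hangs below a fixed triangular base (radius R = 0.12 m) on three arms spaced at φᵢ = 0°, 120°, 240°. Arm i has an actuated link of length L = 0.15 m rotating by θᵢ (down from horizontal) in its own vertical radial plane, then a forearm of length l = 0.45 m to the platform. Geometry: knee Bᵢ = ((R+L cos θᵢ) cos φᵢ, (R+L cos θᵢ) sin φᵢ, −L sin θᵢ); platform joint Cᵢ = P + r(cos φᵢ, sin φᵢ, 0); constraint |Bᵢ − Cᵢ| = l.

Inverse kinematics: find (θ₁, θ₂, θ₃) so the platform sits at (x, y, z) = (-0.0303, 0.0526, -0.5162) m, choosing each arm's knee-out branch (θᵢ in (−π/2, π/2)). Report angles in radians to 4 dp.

θ₁ = 0.8727, θ₂ = 0.6109, θ₃ = 0.8730

arm 1 (φ=0.0°): x'=-0.0303, y'=0.0526
  e−x'=0.1003;  (l²−L²−(e−x')²−y'²−z²)/2L = -0.3310
  θ1 = atan2(B,A) + arccos(C/0.5259) = 0.8727
arm 2 (φ=120.0°): x'=0.0607, y'=-0.0001
  A=0.0093, B=-0.5162, C=(l²−L²−A²−y'²−z²)/(2L)=-0.2885
  θ2 = atan2(B,A) + arccos(C/0.5163) = 0.6109
φ3=240.0° → target in arm frame (-0.0304, -0.0525)
  e−x'=0.1004;  (l²−L²−(e−x')²−y'²−z²)/2L = -0.3310
  θ3 = atan2(B,A) + arccos(C/0.5259) = 0.8730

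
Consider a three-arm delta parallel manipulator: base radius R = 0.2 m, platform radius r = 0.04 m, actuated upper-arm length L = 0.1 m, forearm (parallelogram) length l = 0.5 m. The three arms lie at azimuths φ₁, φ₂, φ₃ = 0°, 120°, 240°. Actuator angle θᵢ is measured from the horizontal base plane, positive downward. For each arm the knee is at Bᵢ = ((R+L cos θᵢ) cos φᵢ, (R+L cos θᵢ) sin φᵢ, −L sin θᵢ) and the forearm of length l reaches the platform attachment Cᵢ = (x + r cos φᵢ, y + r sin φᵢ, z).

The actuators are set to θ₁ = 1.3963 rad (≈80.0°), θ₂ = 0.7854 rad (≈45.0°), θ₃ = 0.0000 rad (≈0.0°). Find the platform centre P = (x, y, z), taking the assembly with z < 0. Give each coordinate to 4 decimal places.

φ1=0.0°: virtual centre (0.1774, 0.0000, -0.0985), radius l
arm 2 at φ=120.0°: ρ2 = 0.2307;  S2 = (-0.1154, 0.1998, -0.0707)
arm 3 at φ=240.0°: ρ3 = 0.2600;  S3 = (-0.1300, -0.2252, 0.0000)
|S₂|²−|S₁|² = 0.0171;  |S₃|²−|S₁|² = 0.0264
linear system: -0.5854x+0.3996y = 0.0171−0.0555z; -0.6147x+-0.4503y = 0.0264−0.1970z
Cramer: x(z) = -0.0358+0.2037z;  y(z) = -0.0098+0.1594z
sphere 1 gives Az²+Bz+C=0 with A=1.0669, B=0.1070, C=-0.1947;  B²−4AC=0.8425;  roots -0.4803, 0.3800;  negative root z = -0.4803
x = -0.1337, y = -0.0863

(-0.1337, -0.0863, -0.4803)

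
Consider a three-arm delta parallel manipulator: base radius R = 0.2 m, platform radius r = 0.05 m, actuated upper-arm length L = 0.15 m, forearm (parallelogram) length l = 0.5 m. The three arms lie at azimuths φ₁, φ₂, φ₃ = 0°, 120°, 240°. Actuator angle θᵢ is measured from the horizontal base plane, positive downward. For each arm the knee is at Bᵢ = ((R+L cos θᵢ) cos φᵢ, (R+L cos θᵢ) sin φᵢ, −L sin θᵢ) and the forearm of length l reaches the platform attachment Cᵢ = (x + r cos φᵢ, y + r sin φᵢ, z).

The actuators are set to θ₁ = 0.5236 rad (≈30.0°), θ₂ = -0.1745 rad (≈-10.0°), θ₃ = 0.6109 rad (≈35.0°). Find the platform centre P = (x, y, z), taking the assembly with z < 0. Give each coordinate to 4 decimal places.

(-0.0460, 0.1060, -0.4391)

S1 = (0.2799·cos0.0°, 0.2799·sin0.0°, -0.0750) = (0.2799, 0.0000, -0.0750)
S2 = (0.2977·cos120.0°, 0.2977·sin120.0°, 0.0260) = (-0.1489, 0.2578, 0.0260)
arm 3 at φ=240.0°: e+L cos θ3 = 0.2729;  S3 = (-0.1364, -0.2363, -0.0860)
eliminate P² terms by subtracting sphere 1 from 2 and 3
linear system: -0.8575x+0.5157y = 0.0053−0.2021z; -0.8327x+-0.4726y = -0.0021−-0.0221z
Cramer: x(z) = -0.0017+0.1008z;  y(z) = 0.0075-0.2243z
sphere 1 gives Az²+Bz+C=0 with A=1.0605, B=0.0899, C=-0.1650;  B²−4AC=0.7080;  roots -0.4391, 0.3544;  negative root z = -0.4391
x = -0.0460, y = 0.1060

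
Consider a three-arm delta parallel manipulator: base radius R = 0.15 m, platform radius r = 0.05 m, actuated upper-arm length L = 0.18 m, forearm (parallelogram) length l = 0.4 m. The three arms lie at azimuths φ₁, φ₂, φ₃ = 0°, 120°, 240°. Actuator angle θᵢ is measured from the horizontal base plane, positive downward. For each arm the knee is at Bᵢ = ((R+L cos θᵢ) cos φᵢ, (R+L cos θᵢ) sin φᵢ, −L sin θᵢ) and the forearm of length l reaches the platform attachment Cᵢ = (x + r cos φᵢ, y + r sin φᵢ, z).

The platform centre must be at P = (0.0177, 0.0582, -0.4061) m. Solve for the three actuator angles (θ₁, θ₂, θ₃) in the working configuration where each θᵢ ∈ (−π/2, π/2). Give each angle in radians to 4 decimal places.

arm 1 (φ=0.0°): x'=0.0177, y'=0.0582
  A cos θ + B sin θ = C:  0.0823·cos θ + -0.4061·sin θ = -0.1319
  γ=atan2(-0.4061,0.0823)=-1.3708;  ψ=arccos(-0.3183)=1.8947;  θ1=γ+ψ≈0.5239
φ2=120.0° → target in arm frame (0.0416, -0.0444)
  A cos θ + B sin θ = C:  0.0584·cos θ + -0.4061·sin θ = -0.1186
  θ2 = atan2(B,A) + arccos(C/0.4103) = 0.4363
arm 3 (φ=240.0°): x'=-0.0593, y'=-0.0138
  A cos θ + B sin θ = C:  0.1593·cos θ + -0.4061·sin θ = -0.1746
  θ3 = atan2(B,A) + arccos(C/0.4362) = 0.7856

θ₁ = 0.5239, θ₂ = 0.4363, θ₃ = 0.7856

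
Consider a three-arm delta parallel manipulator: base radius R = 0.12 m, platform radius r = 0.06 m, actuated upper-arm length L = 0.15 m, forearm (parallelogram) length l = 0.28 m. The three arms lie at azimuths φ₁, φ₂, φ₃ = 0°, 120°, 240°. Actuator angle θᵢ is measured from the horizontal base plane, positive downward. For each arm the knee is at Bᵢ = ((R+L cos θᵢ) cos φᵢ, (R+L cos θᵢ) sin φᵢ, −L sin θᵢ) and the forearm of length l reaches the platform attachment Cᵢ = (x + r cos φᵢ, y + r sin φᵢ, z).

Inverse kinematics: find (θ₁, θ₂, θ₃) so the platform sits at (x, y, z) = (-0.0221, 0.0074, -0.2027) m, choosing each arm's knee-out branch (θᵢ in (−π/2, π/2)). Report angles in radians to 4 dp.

θ₁ = 0.2623, θ₂ = 0.0000, θ₃ = 0.0876

φ1=0.0° → target in arm frame (-0.0221, 0.0074)
  e−x'=0.0821;  (l²−L²−(e−x')²−y'²−z²)/2L = 0.0267
  γ=atan2(-0.2027,0.0821)=-1.1860;  ψ=arccos(0.1222)=1.4483;  θ1=γ+ψ≈0.2623
arm 2 (φ=120.0°): x'=0.0175, y'=0.0154
  e−x'=0.0425;  (l²−L²−(e−x')²−y'²−z²)/2L = 0.0425
  γ=atan2(-0.2027,0.0425)=-1.3639;  ψ=arccos(0.2054)=1.3639;  θ2=γ+ψ≈0.0000
φ3=240.0° → target in arm frame (0.0046, -0.0228)
  A cos θ + B sin θ = C:  0.0554·cos θ + -0.2027·sin θ = 0.0374
  √(A²+B²)=0.2101;  θ3 = -1.3042+1.3917 ≈ 0.0876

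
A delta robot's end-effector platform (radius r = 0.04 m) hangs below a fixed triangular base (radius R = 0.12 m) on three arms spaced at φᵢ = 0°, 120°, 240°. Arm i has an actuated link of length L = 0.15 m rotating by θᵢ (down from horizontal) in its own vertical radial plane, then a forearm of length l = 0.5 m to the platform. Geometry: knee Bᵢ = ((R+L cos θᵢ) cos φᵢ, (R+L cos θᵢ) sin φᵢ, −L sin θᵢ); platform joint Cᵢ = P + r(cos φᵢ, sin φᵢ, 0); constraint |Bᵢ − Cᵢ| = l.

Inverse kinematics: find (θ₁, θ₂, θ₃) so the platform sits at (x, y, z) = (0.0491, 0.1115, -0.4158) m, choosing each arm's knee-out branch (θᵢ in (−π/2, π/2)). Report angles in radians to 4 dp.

φ1=0.0° → target in arm frame (0.0491, 0.1115)
  A=0.0309, B=-0.4158, C=(l²−L²−A²−y'²−z²)/(2L)=0.1374
  γ=atan2(-0.4158,0.0309)=-1.4966;  ψ=arccos(0.3296)=1.2350;  θ1=γ+ψ≈-0.2617
φ2=120.0° → target in arm frame (0.0720, -0.0983)
  A cos θ + B sin θ = C:  0.0080·cos θ + -0.4158·sin θ = 0.1496
  γ=atan2(-0.4158,0.0080)=-1.5516;  ψ=arccos(0.3598)=1.2027;  θ2=γ+ψ≈-0.3488
arm 3 (φ=240.0°): x'=-0.1211, y'=-0.0132
  A=0.2011, B=-0.4158, C=(l²−L²−A²−y'²−z²)/(2L)=0.0466
  γ=atan2(-0.4158,0.2011)=-1.1203;  ψ=arccos(0.1010)=1.4697;  θ3=γ+ψ≈0.3494

θ₁ = -0.2617, θ₂ = -0.3488, θ₃ = 0.3494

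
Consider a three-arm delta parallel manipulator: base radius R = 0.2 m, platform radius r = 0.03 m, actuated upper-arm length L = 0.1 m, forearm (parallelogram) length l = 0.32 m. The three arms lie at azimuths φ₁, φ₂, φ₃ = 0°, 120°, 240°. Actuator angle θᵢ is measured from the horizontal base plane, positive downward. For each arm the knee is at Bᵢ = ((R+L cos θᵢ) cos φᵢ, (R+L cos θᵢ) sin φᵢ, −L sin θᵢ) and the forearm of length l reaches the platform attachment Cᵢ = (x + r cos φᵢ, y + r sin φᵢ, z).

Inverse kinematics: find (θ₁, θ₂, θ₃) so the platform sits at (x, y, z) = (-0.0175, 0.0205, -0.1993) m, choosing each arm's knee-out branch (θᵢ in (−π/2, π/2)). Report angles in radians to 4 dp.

θ₁ = 0.4371, θ₂ = -0.0873, θ₃ = 0.3494

rotate P by −φ1: (-0.0175, 0.0205, -0.1993)
  e−x'=0.1875;  (l²−L²−(e−x')²−y'²−z²)/2L = 0.0855
  γ=atan2(-0.1993,0.1875)=-0.8159;  ψ=arccos(0.3125)=1.2530;  θ1=γ+ψ≈0.4371
arm 2 (φ=120.0°): x'=0.0265, y'=0.0049
  e−x'=0.1435;  (l²−L²−(e−x')²−y'²−z²)/2L = 0.1603
  γ=atan2(-0.1993,0.1435)=-0.9468;  ψ=arccos(0.6528)=0.8595;  θ2=γ+ψ≈-0.0873
rotate P by −φ3: (-0.0090, -0.0254, -0.1993)
  A cos θ + B sin θ = C:  0.1790·cos θ + -0.1993·sin θ = 0.1000
  γ=atan2(-0.1993,0.1790)=-0.8390;  ψ=arccos(0.3731)=1.1884;  θ3=γ+ψ≈0.3494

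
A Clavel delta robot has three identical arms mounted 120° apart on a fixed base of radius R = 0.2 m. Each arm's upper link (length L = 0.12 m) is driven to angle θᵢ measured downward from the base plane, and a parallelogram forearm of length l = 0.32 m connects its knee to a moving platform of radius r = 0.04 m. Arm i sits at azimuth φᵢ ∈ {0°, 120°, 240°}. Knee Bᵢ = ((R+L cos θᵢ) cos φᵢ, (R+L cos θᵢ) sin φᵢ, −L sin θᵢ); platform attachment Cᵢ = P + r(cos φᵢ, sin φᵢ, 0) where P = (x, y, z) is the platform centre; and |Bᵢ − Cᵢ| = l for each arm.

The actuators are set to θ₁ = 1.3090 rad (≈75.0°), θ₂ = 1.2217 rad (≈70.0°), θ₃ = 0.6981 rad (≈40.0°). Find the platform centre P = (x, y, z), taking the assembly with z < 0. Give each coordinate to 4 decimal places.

(-0.0381, -0.0486, -0.3339)

φ1=0.0°: virtual centre (0.1911, 0.0000, -0.1159), radius l
centre 2 = (0.2010·cos120.0°, 0.2010·sin120.0°, -0.1128) = (-0.1005, 0.1741, -0.1128)
φ3=240.0°: virtual centre (-0.1260, -0.2182, -0.0771), radius l
|centre ₂|²−|centre ₁|² = 0.0032;  |centre ₃|²−|centre ₁|² = 0.0195
linear system: -0.5832x+0.3482y = 0.0032−0.0063z; -0.6340x+-0.4364y = 0.0195−0.0776z
Cramer: x(z) = -0.0172+0.0626z;  y(z) = -0.0196+0.0868z
quadratic in z: (1.0114)z²+(0.2023)z+(-0.0452)=0, √Δ=0.4731 → z ∈ {-0.3339, 0.1339}; z = -0.3339 (taking z<0)
x = -0.0381, y = -0.0486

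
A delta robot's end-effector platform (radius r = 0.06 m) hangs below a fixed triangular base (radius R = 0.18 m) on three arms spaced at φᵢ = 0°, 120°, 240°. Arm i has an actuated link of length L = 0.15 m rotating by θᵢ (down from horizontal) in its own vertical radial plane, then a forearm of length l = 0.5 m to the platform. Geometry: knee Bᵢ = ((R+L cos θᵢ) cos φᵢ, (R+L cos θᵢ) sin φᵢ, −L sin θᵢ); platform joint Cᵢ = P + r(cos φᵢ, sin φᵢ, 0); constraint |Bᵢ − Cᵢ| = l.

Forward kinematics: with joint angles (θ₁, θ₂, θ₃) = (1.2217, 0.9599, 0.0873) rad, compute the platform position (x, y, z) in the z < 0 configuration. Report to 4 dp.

(-0.1409, -0.1422, -0.5047)

φ1=0.0°: virtual centre (0.1713, 0.0000, -0.1410), radius l
φ2=120.0°: virtual centre (-0.1030, 0.1784, -0.1229), radius l
S3 = (0.2694·cos240.0°, 0.2694·sin240.0°, -0.0131) = (-0.1347, -0.2333, -0.0131)
eliminate P² terms by subtracting sphere 1 from 2 and 3
linear system: -0.5487x+0.3569y = 0.0083−0.0362z; -0.6120x+-0.4667y = 0.0235−0.2557z
det = 0.4745;  x = -0.0259+0.2279z,  y = -0.0165+0.2491z
quadratic in z: (1.1140)z²+(0.1838)z+(-0.1910)=0, √Δ=0.9406 → z ∈ {-0.5047, 0.3397}; z = -0.5047 (taking z<0)
x = -0.1409, y = -0.1422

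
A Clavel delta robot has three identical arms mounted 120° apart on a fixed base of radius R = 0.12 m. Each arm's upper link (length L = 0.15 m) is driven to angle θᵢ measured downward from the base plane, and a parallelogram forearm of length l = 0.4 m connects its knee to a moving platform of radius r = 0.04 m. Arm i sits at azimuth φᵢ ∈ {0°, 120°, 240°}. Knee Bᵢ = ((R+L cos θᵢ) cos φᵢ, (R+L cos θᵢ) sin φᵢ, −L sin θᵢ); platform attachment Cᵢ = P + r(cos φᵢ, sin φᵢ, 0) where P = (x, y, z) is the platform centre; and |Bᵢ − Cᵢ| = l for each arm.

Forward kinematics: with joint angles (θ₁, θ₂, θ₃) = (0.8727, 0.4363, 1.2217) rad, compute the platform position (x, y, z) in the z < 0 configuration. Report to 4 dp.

S1 = (0.1764·cos0.0°, 0.1764·sin0.0°, -0.1149) = (0.1764, 0.0000, -0.1149)
S2 = (0.2159·cos120.0°, 0.2159·sin120.0°, -0.0634) = (-0.1080, 0.1870, -0.0634)
S3 = (0.1313·cos240.0°, 0.1313·sin240.0°, -0.1410) = (-0.0657, -0.1137, -0.1410)
subtract pairs → two planes through P
[-0.5688 0.3740 0.1030]·P = 0.0063;  [-0.4841 -0.2274 -0.0521]·P = -0.0072
Cramer: x(z) = 0.0041+0.0127z;  y(z) = 0.0231-0.2561z
into |P−S₁|² = l²: 1.0658z² + 0.2136z + -0.1166 = 0;  Δ = 0.5425;  z = -0.4458 or 0.2453 → z<0 root = -0.4458
x = -0.0016, y = 0.1373

(-0.0016, 0.1373, -0.4458)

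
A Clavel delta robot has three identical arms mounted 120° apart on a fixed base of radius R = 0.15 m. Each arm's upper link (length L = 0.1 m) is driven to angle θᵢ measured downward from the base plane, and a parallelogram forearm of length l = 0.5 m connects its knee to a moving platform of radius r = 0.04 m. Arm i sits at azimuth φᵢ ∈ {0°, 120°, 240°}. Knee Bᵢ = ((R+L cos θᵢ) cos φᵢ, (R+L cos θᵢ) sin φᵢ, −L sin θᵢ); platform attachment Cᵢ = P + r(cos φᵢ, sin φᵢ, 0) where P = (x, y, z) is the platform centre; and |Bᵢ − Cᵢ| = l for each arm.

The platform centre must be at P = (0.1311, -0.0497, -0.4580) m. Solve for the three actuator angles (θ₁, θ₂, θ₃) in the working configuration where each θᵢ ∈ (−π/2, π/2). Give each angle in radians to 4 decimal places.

θ₁ = -0.3486, θ₂ = 0.6984, θ₃ = 0.3496

rotate P by −φ1: (0.1311, -0.0497, -0.4580)
  A cos θ + B sin θ = C:  -0.0211·cos θ + -0.4580·sin θ = 0.1366
  θ1 = atan2(B,A) + arccos(C/0.4585) = -0.3486
rotate P by −φ2: (-0.1086, -0.0887, -0.4580)
  e−x'=0.2186;  (l²−L²−(e−x')²−y'²−z²)/2L = -0.1271
  γ=atan2(-0.4580,0.2186)=-1.1255;  ψ=arccos(-0.2504)=1.8239;  θ2=γ+ψ≈0.6984
rotate P by −φ3: (-0.0225, 0.1384, -0.4580)
  A=0.1325, B=-0.4580, C=(l²−L²−A²−y'²−z²)/(2L)=-0.0324
  θ3 = atan2(B,A) + arccos(C/0.4768) = 0.3496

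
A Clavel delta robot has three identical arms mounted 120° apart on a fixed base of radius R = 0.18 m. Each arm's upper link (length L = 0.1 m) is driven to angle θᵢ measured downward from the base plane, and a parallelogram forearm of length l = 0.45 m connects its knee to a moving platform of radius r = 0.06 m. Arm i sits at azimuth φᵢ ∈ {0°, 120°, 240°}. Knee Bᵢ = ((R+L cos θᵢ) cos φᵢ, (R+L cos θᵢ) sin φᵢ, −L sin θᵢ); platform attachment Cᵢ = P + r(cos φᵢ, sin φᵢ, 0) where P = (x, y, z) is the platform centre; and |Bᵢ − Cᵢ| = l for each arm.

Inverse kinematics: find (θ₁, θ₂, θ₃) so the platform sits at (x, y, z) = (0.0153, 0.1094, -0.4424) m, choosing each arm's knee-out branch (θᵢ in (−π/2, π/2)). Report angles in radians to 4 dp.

θ₁ = 0.5241, θ₂ = 0.1749, θ₃ = 1.0473

φ1=0.0° → target in arm frame (0.0153, 0.1094)
  A cos θ + B sin θ = C:  0.1047·cos θ + -0.4424·sin θ = -0.1307
  √(A²+B²)=0.4546;  θ1 = -1.3384+1.8625 ≈ 0.5241
rotate P by −φ2: (0.0871, -0.0680, -0.4424)
  A cos θ + B sin θ = C:  0.0329·cos θ + -0.4424·sin θ = -0.0446
  γ=atan2(-0.4424,0.0329)=-1.4966;  ψ=arccos(-0.1005)=1.6715;  θ2=γ+ψ≈0.1749
φ3=240.0° → target in arm frame (-0.1024, -0.0414)
  A=0.2224, B=-0.4424, C=(l²−L²−A²−y'²−z²)/(2L)=-0.2720
  γ=atan2(-0.4424,0.2224)=-1.1050;  ψ=arccos(-0.5493)=2.1523;  θ3=γ+ψ≈1.0473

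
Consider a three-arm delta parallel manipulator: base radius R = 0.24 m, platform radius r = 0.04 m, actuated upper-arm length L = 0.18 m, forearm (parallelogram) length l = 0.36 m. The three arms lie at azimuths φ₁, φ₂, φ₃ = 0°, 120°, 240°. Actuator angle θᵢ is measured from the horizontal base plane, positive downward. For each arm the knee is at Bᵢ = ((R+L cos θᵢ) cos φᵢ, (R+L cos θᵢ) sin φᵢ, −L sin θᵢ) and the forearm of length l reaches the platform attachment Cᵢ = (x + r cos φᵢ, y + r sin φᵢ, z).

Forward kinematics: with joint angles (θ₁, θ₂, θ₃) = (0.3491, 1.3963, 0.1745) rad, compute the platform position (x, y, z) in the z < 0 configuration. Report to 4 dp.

(0.0548, -0.1164, -0.1929)

arm 1 at φ=0.0°: e+L cos θ1 = 0.3691;  S1 = (0.3691, 0.0000, -0.0616)
arm 2 at φ=120.0°: e+L cos θ2 = 0.2313;  S2 = (-0.1156, 0.2003, -0.1773)
φ3=240.0°: virtual centre (-0.1886, -0.3267, -0.0313), radius l
|S₂|²−|S₁|² = -0.0552;  |S₃|²−|S₁|² = 0.0032
plane₁₂: -0.9695x+0.4005y+-0.2314z = -0.0552
det = 1.0804;  x = 0.0322+-0.1175z,  y = -0.0599+0.2933z
quadratic in z: (1.0999)z²+(0.1672)z+(-0.0087)=0, √Δ=0.2570 → z ∈ {-0.1929, 0.0409}; z = -0.1929 (taking z<0)
x = 0.0548, y = -0.1164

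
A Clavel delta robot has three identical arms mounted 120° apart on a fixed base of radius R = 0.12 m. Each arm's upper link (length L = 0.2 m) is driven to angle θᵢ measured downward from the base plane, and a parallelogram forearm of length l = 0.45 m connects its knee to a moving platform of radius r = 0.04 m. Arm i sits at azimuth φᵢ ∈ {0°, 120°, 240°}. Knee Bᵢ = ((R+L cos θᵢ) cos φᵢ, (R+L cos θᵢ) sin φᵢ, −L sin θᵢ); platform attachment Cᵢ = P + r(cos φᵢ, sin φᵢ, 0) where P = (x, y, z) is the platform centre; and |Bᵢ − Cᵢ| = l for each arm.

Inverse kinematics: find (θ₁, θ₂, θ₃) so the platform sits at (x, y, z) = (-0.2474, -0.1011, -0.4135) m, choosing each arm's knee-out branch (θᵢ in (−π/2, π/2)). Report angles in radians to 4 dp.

θ₁ = 1.3091, θ₂ = 0.6111, θ₃ = 0.0000

rotate P by −φ1: (-0.2474, -0.1011, -0.4135)
  A=0.3274, B=-0.4135, C=(l²−L²−A²−y'²−z²)/(2L)=-0.3147
  γ=atan2(-0.4135,0.3274)=-0.9011;  ψ=arccos(-0.5967)=2.2102;  θ1=γ+ψ≈1.3091
φ2=120.0° → target in arm frame (0.0361, 0.2648)
  e−x'=0.0439;  (l²−L²−(e−x')²−y'²−z²)/2L = -0.2013
  √(A²+B²)=0.4158;  θ2 = -1.4651+2.0762 ≈ 0.6111
arm 3 (φ=240.0°): x'=0.2113, y'=-0.1637
  A cos θ + B sin θ = C:  -0.1313·cos θ + -0.4135·sin θ = -0.1313
  √(A²+B²)=0.4338;  θ3 = -1.8782+1.8782 ≈ 0.0000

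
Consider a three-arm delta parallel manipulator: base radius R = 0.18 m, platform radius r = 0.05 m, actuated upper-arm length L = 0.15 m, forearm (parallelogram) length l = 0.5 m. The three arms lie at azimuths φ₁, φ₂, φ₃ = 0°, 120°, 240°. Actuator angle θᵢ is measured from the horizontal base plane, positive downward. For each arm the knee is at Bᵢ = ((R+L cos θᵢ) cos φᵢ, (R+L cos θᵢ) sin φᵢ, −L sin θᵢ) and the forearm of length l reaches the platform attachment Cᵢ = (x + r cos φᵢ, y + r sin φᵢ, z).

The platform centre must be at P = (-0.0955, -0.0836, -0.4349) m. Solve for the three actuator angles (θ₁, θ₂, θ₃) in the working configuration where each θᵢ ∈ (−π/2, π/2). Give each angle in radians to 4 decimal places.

φ1=0.0° → target in arm frame (-0.0955, -0.0836)
  A cos θ + B sin θ = C:  0.2255·cos θ + -0.4349·sin θ = -0.0649
  θ1 = atan2(B,A) + arccos(C/0.4899) = 0.6113
φ2=120.0° → target in arm frame (-0.0246, 0.1245)
  e−x'=0.1546;  (l²−L²−(e−x')²−y'²−z²)/2L = -0.0035
  √(A²+B²)=0.4616;  θ2 = -1.2291+1.5784 ≈ 0.3493
rotate P by −φ3: (0.1201, -0.0409, -0.4349)
  e−x'=0.0099;  (l²−L²−(e−x')²−y'²−z²)/2L = 0.1220
  √(A²+B²)=0.4350;  θ3 = -1.5482+1.2866 ≈ -0.2616

θ₁ = 0.6113, θ₂ = 0.3493, θ₃ = -0.2616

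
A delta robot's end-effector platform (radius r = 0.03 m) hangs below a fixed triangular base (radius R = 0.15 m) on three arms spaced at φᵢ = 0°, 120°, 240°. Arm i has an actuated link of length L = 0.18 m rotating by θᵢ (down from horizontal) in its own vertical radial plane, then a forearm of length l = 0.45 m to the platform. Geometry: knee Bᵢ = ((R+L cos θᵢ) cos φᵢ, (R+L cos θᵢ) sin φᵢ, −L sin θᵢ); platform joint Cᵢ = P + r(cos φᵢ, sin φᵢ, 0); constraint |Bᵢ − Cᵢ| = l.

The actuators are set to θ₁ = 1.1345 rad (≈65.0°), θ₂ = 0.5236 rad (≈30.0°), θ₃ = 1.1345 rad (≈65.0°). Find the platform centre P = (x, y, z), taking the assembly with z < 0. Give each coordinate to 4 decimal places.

(-0.0631, 0.1093, -0.5144)

arm 1 at φ=0.0°: ρ1 = 0.1961;  S1 = (0.1961, 0.0000, -0.1631)
S2 = (0.2759·cos120.0°, 0.2759·sin120.0°, -0.0900) = (-0.1379, 0.2389, -0.0900)
arm 3 at φ=240.0°: ρ3 = 0.1961;  S3 = (-0.0980, -0.1698, -0.1631)
eliminate P² terms by subtracting sphere 1 from 2 and 3
linear system: -0.6680x+0.4778y = 0.0192−0.1463z; -0.5882x+-0.3396y = 0.0000−0.0000z
Cramer: x(z) = -0.0128+0.0978z;  y(z) = 0.0222-0.1694z
quadratic in z: (1.0383)z²+(0.2779)z+(-0.1318)=0, √Δ=0.7902 → z ∈ {-0.5144, 0.2467}; z = -0.5144 (taking z<0)
x = -0.0631, y = 0.1093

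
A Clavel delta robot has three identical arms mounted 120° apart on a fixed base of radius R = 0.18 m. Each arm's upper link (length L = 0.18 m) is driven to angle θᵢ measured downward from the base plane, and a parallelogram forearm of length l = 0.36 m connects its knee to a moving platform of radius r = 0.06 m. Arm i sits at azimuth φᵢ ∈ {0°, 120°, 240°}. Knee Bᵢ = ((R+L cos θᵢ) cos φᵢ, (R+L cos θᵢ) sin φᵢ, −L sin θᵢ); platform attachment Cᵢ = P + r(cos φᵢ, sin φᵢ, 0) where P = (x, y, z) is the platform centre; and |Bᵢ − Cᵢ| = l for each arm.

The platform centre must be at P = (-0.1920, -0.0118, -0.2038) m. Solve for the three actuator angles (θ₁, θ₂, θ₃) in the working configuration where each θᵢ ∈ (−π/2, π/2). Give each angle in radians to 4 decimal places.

θ₁ = 1.3092, θ₂ = -0.1742, θ₃ = -0.3491

arm 1 (φ=0.0°): x'=-0.1920, y'=-0.0118
  A=0.3120, B=-0.2038, C=(l²−L²−A²−y'²−z²)/(2L)=-0.1162
  θ1 = atan2(B,A) + arccos(C/0.3727) = 1.3092
φ2=120.0° → target in arm frame (0.0858, 0.1722)
  A=0.0342, B=-0.2038, C=(l²−L²−A²−y'²−z²)/(2L)=0.0690
  √(A²+B²)=0.2067;  θ2 = -1.4044+1.2302 ≈ -0.1742
rotate P by −φ3: (0.1062, -0.1604, -0.2038)
  A=0.0138, B=-0.2038, C=(l²−L²−A²−y'²−z²)/(2L)=0.0827
  θ3 = atan2(B,A) + arccos(C/0.2043) = -0.3491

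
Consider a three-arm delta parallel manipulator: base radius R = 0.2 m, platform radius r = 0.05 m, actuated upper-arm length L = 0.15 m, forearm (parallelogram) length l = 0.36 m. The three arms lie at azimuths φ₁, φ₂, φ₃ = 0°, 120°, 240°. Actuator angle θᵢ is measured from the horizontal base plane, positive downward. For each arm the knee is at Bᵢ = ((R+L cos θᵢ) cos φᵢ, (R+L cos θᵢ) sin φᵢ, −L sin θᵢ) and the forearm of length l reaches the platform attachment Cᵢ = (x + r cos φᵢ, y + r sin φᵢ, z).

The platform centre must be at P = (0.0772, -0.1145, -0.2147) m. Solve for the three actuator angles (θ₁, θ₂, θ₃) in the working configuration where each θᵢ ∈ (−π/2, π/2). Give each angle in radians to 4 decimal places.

rotate P by −φ1: (0.0772, -0.1145, -0.2147)
  A cos θ + B sin θ = C:  0.0728·cos θ + -0.2147·sin θ = 0.1420
  √(A²+B²)=0.2267;  θ1 = -1.2439+0.8940 ≈ -0.3498
arm 2 (φ=120.0°): x'=-0.1378, y'=-0.0096
  A cos θ + B sin θ = C:  0.2878·cos θ + -0.2147·sin θ = -0.0730
  γ=atan2(-0.2147,0.2878)=-0.6410;  ψ=arccos(-0.2033)=1.7755;  θ2=γ+ψ≈1.1345
rotate P by −φ3: (0.0606, 0.1241, -0.2147)
  A cos θ + B sin θ = C:  0.0894·cos θ + -0.2147·sin θ = 0.1253
  γ=atan2(-0.2147,0.0894)=-1.1761;  ψ=arccos(0.5389)=1.0017;  θ3=γ+ψ≈-0.1744

θ₁ = -0.3498, θ₂ = 1.1345, θ₃ = -0.1744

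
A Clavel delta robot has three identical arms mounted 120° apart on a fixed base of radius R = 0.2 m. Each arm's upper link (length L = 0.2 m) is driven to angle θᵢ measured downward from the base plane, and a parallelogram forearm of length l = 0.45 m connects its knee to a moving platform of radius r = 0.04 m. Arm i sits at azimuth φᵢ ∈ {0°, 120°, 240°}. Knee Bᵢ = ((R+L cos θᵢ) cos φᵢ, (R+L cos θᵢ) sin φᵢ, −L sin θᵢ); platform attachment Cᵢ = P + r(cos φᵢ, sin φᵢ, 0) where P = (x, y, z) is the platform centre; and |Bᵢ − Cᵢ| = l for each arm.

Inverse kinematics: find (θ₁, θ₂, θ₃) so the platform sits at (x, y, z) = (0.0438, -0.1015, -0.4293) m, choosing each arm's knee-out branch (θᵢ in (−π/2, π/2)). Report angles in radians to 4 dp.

rotate P by −φ1: (0.0438, -0.1015, -0.4293)
  A=0.1162, B=-0.4293, C=(l²−L²−A²−y'²−z²)/(2L)=-0.1140
  √(A²+B²)=0.4447;  θ1 = -1.3065+1.8300 ≈ 0.5236
φ2=120.0° → target in arm frame (-0.1098, 0.0128)
  A cos θ + B sin θ = C:  0.2698·cos θ + -0.4293·sin θ = -0.2369
  γ=atan2(-0.4293,0.2698)=-1.0097;  ψ=arccos(-0.4672)=2.0569;  θ2=γ+ψ≈1.0472
arm 3 (φ=240.0°): x'=0.0660, y'=0.0887
  e−x'=0.0940;  (l²−L²−(e−x')²−y'²−z²)/2L = -0.0962
  √(A²+B²)=0.4395;  θ3 = -1.3552+1.7916 ≈ 0.4364

θ₁ = 0.5236, θ₂ = 1.0472, θ₃ = 0.4364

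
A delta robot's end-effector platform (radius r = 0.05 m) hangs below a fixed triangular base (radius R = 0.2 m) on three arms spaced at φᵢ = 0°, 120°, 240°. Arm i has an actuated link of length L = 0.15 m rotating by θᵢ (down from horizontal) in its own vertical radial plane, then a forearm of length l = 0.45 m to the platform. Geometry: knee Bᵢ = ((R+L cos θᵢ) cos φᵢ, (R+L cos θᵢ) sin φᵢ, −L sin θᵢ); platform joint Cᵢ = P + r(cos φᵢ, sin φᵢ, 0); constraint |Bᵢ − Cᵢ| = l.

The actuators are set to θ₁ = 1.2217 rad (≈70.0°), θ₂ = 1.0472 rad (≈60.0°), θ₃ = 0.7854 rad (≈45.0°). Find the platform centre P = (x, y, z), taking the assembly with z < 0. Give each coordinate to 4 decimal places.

(-0.0531, -0.0384, -0.5101)

arm 1 at φ=0.0°: (R−r)+L cos θ1 = 0.2013;  centre 1 = (0.2013, 0.0000, -0.1410)
centre 2 = (0.2250·cos120.0°, 0.2250·sin120.0°, -0.1299) = (-0.1125, 0.1949, -0.1299)
φ3=240.0°: virtual centre (-0.1280, -0.2218, -0.1061), radius l
subtract pairs → two planes through P
linear system: -0.6276x+0.3897y = 0.0071−0.0221z; -0.6587x+-0.4435y = 0.0164−0.0698z
Cramer: x(z) = -0.0179+0.0691z;  y(z) = -0.0105+0.0546z
into |P−centre ₁|² = l²: 1.0078z² + 0.2505z + -0.1345 = 0;  Δ = 0.6049;  z = -0.5101 or 0.2616 → z<0 root = -0.5101
x = -0.0531, y = -0.0384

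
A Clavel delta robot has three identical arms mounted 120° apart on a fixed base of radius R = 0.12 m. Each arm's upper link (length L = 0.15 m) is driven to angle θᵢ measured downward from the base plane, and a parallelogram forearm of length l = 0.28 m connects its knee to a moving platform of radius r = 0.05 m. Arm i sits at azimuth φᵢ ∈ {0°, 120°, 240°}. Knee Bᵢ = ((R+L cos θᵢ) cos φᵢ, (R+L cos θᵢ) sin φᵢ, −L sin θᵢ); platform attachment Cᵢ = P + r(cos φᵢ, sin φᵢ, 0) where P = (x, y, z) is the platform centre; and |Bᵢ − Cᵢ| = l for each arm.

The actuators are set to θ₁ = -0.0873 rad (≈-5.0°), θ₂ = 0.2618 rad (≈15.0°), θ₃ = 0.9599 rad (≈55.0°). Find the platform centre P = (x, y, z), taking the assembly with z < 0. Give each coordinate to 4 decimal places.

(0.0791, 0.0768, -0.2167)

φ1=0.0°: virtual centre (0.2194, 0.0000, 0.0131), radius l
φ2=120.0°: virtual centre (-0.1074, 0.1861, -0.0388), radius l
arm 3 at φ=240.0°: (R−r)+L cos θ3 = 0.1560;  S3 = (-0.0780, -0.1351, -0.1229)
|S₂|²−|S₁|² = -0.0006;  |S₃|²−|S₁|² = -0.0089
[-0.6537 0.3722 -0.1038]·P = -0.0006;  [-0.5949 -0.2703 -0.2719]·P = -0.0089
Cramer: x(z) = 0.0087-0.3247z;  y(z) = 0.0136-0.2914z
sphere 1 gives Az²+Bz+C=0 with A=1.1903, B=0.1027, C=-0.0336;  B²−4AC=0.1708;  roots -0.2167, 0.1304;  negative root z = -0.2167
x = 0.0791, y = 0.0768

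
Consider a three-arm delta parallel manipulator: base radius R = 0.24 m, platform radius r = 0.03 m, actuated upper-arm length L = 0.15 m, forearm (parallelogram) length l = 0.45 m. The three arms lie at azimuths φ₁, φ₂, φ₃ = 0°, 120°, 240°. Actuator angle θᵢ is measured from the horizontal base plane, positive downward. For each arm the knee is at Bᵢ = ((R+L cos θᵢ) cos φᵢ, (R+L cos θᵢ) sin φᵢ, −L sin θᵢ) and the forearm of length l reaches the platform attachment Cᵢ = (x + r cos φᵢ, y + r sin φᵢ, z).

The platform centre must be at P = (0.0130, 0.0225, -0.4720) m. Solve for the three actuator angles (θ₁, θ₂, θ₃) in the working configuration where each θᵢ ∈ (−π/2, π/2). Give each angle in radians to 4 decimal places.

arm 1 (φ=0.0°): x'=0.0130, y'=0.0225
  A=0.1970, B=-0.4720, C=(l²−L²−A²−y'²−z²)/(2L)=-0.2737
  θ1 = atan2(B,A) + arccos(C/0.5115) = 0.9600
rotate P by −φ2: (0.0130, -0.0225, -0.4720)
  A cos θ + B sin θ = C:  0.1970·cos θ + -0.4720·sin θ = -0.2737
  √(A²+B²)=0.5115;  θ2 = -1.1754+2.1354 ≈ 0.9600
arm 3 (φ=240.0°): x'=-0.0260, y'=0.0000
  e−x'=0.2360;  (l²−L²−(e−x')²−y'²−z²)/2L = -0.3282
  γ=atan2(-0.4720,0.2360)=-1.1072;  ψ=arccos(-0.6220)=2.2421;  θ3=γ+ψ≈1.1349

θ₁ = 0.9600, θ₂ = 0.9600, θ₃ = 1.1349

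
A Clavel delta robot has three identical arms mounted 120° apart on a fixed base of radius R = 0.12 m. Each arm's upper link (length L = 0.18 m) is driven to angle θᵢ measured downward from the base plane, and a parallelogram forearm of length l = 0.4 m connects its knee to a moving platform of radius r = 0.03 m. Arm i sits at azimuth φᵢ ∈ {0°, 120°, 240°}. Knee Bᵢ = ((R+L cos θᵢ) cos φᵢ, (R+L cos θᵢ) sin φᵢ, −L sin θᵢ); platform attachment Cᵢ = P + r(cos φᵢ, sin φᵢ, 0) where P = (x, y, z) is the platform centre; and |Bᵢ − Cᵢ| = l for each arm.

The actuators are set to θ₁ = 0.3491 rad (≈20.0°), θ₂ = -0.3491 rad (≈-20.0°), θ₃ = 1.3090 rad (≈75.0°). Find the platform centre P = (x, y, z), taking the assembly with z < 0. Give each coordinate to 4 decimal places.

φ1=0.0°: virtual centre (0.2591, 0.0000, -0.0616), radius l
S2 = (0.2591·cos120.0°, 0.2591·sin120.0°, 0.0616) = (-0.1296, 0.2244, 0.0616)
φ3=240.0°: virtual centre (-0.0683, -0.1183, -0.1739), radius l
|S₂|²−|S₁|² = 0.0000;  |S₃|²−|S₁|² = -0.0221
plane₁₂: -0.7774x+0.4488y+0.2463z = 0.0000
Cramer: x(z) = 0.0207-0.0890z;  y(z) = 0.0359-0.7029z
quadratic in z: (1.5020)z²+(0.1151)z+(-0.0981)=0, √Δ=0.7762 → z ∈ {-0.2967, 0.2201}; z = -0.2967 (taking z<0)
x = 0.0471, y = 0.2445

(0.0471, 0.2445, -0.2967)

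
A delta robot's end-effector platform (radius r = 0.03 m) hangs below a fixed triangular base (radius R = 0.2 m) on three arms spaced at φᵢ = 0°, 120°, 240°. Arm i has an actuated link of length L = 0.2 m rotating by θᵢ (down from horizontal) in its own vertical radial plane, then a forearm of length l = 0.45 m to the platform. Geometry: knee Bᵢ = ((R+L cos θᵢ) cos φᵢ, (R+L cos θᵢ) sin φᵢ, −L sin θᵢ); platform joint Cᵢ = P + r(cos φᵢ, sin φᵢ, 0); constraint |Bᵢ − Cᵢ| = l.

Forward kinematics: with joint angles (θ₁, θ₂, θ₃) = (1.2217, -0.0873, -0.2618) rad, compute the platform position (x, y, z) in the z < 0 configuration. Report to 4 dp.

(-0.2011, -0.0147, -0.2832)

centre 1 = (0.2384·cos0.0°, 0.2384·sin0.0°, -0.1879) = (0.2384, 0.0000, -0.1879)
centre 2 = (0.3692·cos120.0°, 0.3692·sin120.0°, 0.0174) = (-0.1846, 0.3198, 0.0174)
centre 3 = (0.3632·cos240.0°, 0.3632·sin240.0°, 0.0518) = (-0.1816, -0.3145, 0.0518)
eliminate P² terms by subtracting sphere 1 from 2 and 3
plane₁₂: -0.8461x+0.6395y+0.4107z = 0.0445
Cramer: x(z) = -0.0515+0.5283z;  y(z) = 0.0014+0.0566z
quadratic in z: (1.2823)z²+(0.0697)z+(-0.0831)=0, √Δ=0.6566 → z ∈ {-0.2832, 0.2289}; z = -0.2832 (taking z<0)
x = -0.2011, y = -0.0147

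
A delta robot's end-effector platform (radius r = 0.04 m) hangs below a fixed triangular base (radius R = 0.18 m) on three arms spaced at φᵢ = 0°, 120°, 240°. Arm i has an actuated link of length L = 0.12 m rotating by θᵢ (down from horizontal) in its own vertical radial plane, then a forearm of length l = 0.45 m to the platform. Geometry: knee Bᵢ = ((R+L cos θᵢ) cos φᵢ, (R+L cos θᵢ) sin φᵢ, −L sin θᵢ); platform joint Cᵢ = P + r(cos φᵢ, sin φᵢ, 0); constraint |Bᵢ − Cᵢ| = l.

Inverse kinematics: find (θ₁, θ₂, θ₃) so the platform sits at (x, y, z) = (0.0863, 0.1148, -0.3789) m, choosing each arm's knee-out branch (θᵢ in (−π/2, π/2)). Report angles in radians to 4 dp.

φ1=0.0° → target in arm frame (0.0863, 0.1148)
  A cos θ + B sin θ = C:  0.0537·cos θ + -0.3789·sin θ = 0.1186
  θ1 = atan2(B,A) + arccos(C/0.3827) = -0.1744
arm 2 (φ=120.0°): x'=0.0563, y'=-0.1321
  A=0.0837, B=-0.3789, C=(l²−L²−A²−y'²−z²)/(2L)=0.0836
  √(A²+B²)=0.3880;  θ2 = -1.3533+1.3537 ≈ 0.0003
rotate P by −φ3: (-0.1426, 0.0173, -0.3789)
  e−x'=0.2826;  (l²−L²−(e−x')²−y'²−z²)/2L = -0.1484
  θ3 = atan2(B,A) + arccos(C/0.4727) = 0.9601

θ₁ = -0.1744, θ₂ = 0.0003, θ₃ = 0.9601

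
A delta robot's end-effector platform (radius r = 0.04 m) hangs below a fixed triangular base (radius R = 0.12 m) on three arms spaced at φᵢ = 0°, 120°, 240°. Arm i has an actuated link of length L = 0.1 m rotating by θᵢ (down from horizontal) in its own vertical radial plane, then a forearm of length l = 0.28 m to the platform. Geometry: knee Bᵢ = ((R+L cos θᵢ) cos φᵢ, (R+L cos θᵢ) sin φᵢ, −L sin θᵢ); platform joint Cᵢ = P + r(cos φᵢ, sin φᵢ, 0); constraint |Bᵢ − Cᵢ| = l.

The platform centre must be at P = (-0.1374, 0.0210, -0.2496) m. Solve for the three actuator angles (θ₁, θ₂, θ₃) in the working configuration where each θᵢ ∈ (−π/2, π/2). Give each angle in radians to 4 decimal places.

φ1=0.0° → target in arm frame (-0.1374, 0.0210)
  e−x'=0.2174;  (l²−L²−(e−x')²−y'²−z²)/2L = -0.2080
  √(A²+B²)=0.3310;  θ1 = -0.8542+2.2504 ≈ 1.3961
rotate P by −φ2: (0.0869, 0.1085, -0.2496)
  A cos θ + B sin θ = C:  -0.0069·cos θ + -0.2496·sin θ = -0.0286
  θ2 = atan2(B,A) + arccos(C/0.2497) = 0.0872
rotate P by −φ3: (0.0505, -0.1295, -0.2496)
  A=0.0295, B=-0.2496, C=(l²−L²−A²−y'²−z²)/(2L)=-0.0577
  γ=atan2(-0.2496,0.0295)=-1.4532;  ψ=arccos(-0.2295)=1.8024;  θ3=γ+ψ≈0.3492

θ₁ = 1.3961, θ₂ = 0.0872, θ₃ = 0.3492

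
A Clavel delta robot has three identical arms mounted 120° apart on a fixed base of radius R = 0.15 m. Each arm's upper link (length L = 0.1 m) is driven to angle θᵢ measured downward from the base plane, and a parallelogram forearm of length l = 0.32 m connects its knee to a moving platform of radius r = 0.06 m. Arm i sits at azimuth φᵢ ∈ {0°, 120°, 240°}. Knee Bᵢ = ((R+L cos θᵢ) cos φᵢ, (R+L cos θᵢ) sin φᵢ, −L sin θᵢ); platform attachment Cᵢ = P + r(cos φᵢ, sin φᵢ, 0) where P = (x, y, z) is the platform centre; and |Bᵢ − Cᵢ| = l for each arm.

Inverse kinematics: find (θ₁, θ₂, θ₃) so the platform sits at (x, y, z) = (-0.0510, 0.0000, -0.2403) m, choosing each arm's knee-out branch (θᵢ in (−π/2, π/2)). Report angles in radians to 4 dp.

θ₁ = 0.2623, θ₂ = -0.3487, θ₃ = -0.3487

φ1=0.0° → target in arm frame (-0.0510, 0.0000)
  A cos θ + B sin θ = C:  0.1410·cos θ + -0.2403·sin θ = 0.0739
  θ1 = atan2(B,A) + arccos(C/0.2786) = 0.2623
arm 2 (φ=120.0°): x'=0.0255, y'=0.0442
  A cos θ + B sin θ = C:  0.0645·cos θ + -0.2403·sin θ = 0.1427
  √(A²+B²)=0.2488;  θ2 = -1.3086+0.9599 ≈ -0.3487
rotate P by −φ3: (0.0255, -0.0442, -0.2403)
  A=0.0645, B=-0.2403, C=(l²−L²−A²−y'²−z²)/(2L)=0.1427
  θ3 = atan2(B,A) + arccos(C/0.2488) = -0.3487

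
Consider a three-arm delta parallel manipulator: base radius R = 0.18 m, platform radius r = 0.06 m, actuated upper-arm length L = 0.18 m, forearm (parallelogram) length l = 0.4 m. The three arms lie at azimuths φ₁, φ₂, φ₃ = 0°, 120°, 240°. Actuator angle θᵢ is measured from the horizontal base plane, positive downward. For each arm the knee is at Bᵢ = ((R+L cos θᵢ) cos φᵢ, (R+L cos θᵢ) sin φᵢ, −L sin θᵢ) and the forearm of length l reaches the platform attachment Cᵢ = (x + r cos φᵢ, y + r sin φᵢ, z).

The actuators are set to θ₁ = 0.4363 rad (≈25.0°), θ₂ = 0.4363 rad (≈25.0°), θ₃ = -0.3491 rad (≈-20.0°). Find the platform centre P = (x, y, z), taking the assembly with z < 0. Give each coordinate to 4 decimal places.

(-0.0467, -0.0810, -0.2873)

S1 = (0.2831·cos0.0°, 0.2831·sin0.0°, -0.0761) = (0.2831, 0.0000, -0.0761)
S2 = (0.2831·cos120.0°, 0.2831·sin120.0°, -0.0761) = (-0.1416, 0.2452, -0.0761)
φ3=240.0°: virtual centre (-0.1446, -0.2504, 0.0616), radius l
|S₂|²−|S₁|² = 0.0000;  |S₃|²−|S₁|² = 0.0014
linear system: -0.8494x+0.4904y = 0.0000−0.0000z; -0.8554x+-0.5008y = 0.0014−0.2753z
det = 0.8449;  x = -0.0008+0.1598z,  y = -0.0014+0.2767z
into |P−S₁|² = l²: 1.1021z² + 0.0606z + -0.0736 = 0;  Δ = 0.3280;  z = -0.2873 or 0.2323 → z<0 root = -0.2873
x = -0.0467, y = -0.0810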